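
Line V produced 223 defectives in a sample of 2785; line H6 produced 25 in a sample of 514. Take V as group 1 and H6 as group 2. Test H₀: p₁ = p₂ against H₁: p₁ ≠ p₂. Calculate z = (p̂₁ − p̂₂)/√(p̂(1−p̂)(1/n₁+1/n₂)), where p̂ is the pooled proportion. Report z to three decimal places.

z = 2.483

p̂₁ = 223/2785 = 0.08007, p̂₂ = 25/514 = 0.04864.
Pooled p̂ = (223+25)/(2785+514) = 248/3299 = 0.07517.
SE = √(0.0695231 × 0.00230459) = 0.01266.
z = (0.08007 − 0.04864)/0.01266 = 0.03143/0.01266 = 2.483.
p-value = 2·P(Z > 2.483) ≈ 0.0130.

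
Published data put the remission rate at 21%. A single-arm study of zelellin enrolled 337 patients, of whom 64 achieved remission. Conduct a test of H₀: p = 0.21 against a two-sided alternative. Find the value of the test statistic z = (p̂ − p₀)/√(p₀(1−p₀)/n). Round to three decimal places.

z = -0.905

p̂ = 64/337 ≈ 0.18991.
SE = √(p₀(1−p₀)/n) = √(0.1659/337) = 0.02219.
z = (0.18991 − 0.21)/0.02219 = -0.02009/0.02219 = -0.905.
Two-sided p-value ≈ 2·Φ(−0.905) = 0.3652.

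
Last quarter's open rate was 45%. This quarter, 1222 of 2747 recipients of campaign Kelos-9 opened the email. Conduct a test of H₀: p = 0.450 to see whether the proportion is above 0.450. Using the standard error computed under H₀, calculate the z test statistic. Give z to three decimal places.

z = -0.543

p̂ = 1222/2747 ≈ 0.44485.
Under H₀, SE = √(0.45·0.55/2747) = √(9.00983e-05) = 0.00949.
z = (0.44485 − 0.45)/0.00949 = -0.00515/0.00949 = -0.543.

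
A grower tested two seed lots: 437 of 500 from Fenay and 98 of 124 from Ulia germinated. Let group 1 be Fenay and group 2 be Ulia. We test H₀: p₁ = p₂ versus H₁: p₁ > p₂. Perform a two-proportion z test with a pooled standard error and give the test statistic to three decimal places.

p̂₁ = 437/500 = 0.87400, p̂₂ = 98/124 = 0.79032.
Pooled p̂ = (437+98)/(500+124) = 535/624 = 0.85737.
SE = √(0.122285 × 0.0100645) = 0.03508.
z = (0.87400 − 0.79032)/0.03508 = 0.08368/0.03508 = 2.385.

z = 2.385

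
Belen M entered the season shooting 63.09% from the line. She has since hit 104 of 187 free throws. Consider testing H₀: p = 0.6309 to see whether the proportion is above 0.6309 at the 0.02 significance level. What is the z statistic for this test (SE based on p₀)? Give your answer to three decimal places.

p̂ = 104/187 = 0.55615.
Standard error under H₀: √(0.6309×0.3691/187) = 0.03529.
z = (0.55615 − 0.6309)/0.03529 = -0.07475/0.03529 = -2.118.
p-value = P(Z > -2.118) ≈ 0.9829. With α = 0.02, fail to reject H₀.

z = -2.118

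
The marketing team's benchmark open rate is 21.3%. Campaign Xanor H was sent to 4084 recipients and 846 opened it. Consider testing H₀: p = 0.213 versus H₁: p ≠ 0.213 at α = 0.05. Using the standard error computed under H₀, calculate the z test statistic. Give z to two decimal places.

z = -0.91

p̂ = 846/4084 ≈ 0.20715.
SE = √(p₀(1−p₀)/n) = √(0.16763/4084) = 0.00641.
z = (0.20715 − 0.213)/0.00641 = -0.00585/0.00641 = -0.91.
Two-sided p-value ≈ 2·Φ(−0.913) = 0.3612, so at α = 0.05 we fail to reject H₀.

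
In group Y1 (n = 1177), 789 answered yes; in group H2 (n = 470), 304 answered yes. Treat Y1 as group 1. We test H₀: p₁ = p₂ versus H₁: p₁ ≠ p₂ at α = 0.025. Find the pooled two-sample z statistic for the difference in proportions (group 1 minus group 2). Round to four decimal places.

p̂₁ = 789/1177 ≈ 0.670348, p̂₂ = 304/470 ≈ 0.646809.
Pooled p̂ = (789+304)/(1177+470) = 1093/1647 = 0.663631.
SE = √(p̂(1−p̂)(1/n₁+1/n₂)) = √(0.663631·0.336369·0.00297728) = √(0.000664603) = 0.025780.
z = (0.670348 − 0.646809)/0.025780 = 0.023539/0.025780 = 0.9131.
p-value = 2·P(Z > 0.913) ≈ 0.3612. With α = 0.025, fail to reject H₀.

z = 0.9131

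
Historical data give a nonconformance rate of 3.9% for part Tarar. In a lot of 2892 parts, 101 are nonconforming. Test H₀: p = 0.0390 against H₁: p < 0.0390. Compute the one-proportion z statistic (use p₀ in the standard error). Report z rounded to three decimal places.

p̂ = 101/2892 = 0.034924.
Standard error under H₀: √(0.039×0.961/2892) = 0.003600.
z = (0.034924 − 0.039)/0.003600 = -0.004076/0.003600 = -1.132.

z = -1.132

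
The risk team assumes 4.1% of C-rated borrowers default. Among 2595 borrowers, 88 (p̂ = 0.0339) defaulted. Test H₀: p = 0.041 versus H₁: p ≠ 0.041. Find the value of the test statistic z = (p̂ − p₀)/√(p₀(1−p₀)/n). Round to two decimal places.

p̂ = 88/2595 ≈ 0.0339.
SE = √(p₀(1−p₀)/n) = √(0.039319/2595) = 0.0039.
z = (0.0339 − 0.041)/0.0039 = -0.0071/0.0039 = -1.82.
Two-sided p-value ≈ 2·Φ(−1.821) = 0.0686.

z = -1.82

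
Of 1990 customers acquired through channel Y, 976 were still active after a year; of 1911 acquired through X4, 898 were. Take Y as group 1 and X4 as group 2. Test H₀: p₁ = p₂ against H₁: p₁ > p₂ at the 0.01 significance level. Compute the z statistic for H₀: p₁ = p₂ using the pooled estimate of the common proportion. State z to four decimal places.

p̂₁ = 976/1990 ≈ 0.490452, p̂₂ = 898/1911 ≈ 0.469911.
Pooled p̂ = (976+898)/(1990+1911) = 1874/3901 = 0.480390.
SE = √(p̂(1−p̂)(1/n₁+1/n₂)) = √(0.480390·0.519610·0.0010258) = √(0.000256055) = 0.016002.
z = (0.490452 − 0.469911)/0.016002 = 0.020541/0.016002 = 1.2837.
p-value = P(Z > 1.284) ≈ 0.0996. With α = 0.01, fail to reject H₀.

z = 1.2837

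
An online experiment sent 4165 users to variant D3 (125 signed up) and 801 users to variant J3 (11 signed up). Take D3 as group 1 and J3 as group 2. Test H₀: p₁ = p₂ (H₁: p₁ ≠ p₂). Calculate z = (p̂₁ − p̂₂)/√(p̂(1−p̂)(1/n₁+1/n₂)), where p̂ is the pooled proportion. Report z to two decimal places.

z = 2.59

p̂₁ = 125/4165 = 0.0300, p̂₂ = 11/801 = 0.0137.
Pooled p̂ = (125+11)/(4165+801) = 136/4966 = 0.0274.
SE = √(0.0266362 × 0.00148854) = 0.0063.
z = (0.0300 − 0.0137)/0.0063 = 0.0163/0.0063 = 2.59.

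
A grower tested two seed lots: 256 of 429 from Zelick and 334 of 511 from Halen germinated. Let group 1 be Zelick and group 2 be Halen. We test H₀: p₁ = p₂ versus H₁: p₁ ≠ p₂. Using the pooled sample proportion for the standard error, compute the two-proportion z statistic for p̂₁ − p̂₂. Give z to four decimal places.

z = -1.7969

p̂₁ = 256/429 ≈ 0.596737, p̂₂ = 334/511 ≈ 0.653620.
Pooled p̂ = (256+334)/(429+511) = 590/940 = 0.627660.
SE = √(p̂(1−p̂)(1/n₁+1/n₂)) = √(0.627660·0.372340·0.00428795) = √(0.00100211) = 0.031656.
z = (0.596737 − 0.653620)/0.031656 = -0.056883/0.031656 = -1.7969.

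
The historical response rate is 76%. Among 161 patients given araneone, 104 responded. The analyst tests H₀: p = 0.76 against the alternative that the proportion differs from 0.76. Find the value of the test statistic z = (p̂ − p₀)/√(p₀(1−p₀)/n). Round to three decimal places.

z = -3.388

p̂ = 104/161 = 0.64596.
SE = √(p₀(1−p₀)/n) = √(0.1824/161) = 0.03366.
z = (0.64596 − 0.76)/0.03366 = -0.11404/0.03366 = -3.388.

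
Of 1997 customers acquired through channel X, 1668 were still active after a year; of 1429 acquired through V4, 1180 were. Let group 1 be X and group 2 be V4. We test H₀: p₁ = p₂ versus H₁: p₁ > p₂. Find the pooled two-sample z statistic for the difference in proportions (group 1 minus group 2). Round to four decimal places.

p̂₁ = 1668/1997 = 0.835253, p̂₂ = 1180/1429 = 0.825752.
Pooled p̂ = (1668+1180)/(1997+1429) = 2848/3426 = 0.831290.
SE = √(p̂(1−p̂)(1/n₁+1/n₂)) = √(0.831290·0.168710·0.00120054) = √(0.000168372) = 0.012976.
z = (0.835253 − 0.825752)/0.012976 = 0.009501/0.012976 = 0.7322.
p-value = P(Z > 0.732) ≈ 0.2320.

z = 0.7322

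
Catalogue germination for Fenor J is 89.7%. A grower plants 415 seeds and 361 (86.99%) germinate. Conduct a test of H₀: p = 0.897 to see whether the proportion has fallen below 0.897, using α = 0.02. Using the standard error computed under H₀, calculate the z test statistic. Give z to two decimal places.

z = -1.82

p̂ = 361/415 = 0.8699.
Standard error under H₀: √(0.897×0.103/415) = 0.0149.
z = (0.8699 − 0.897)/0.0149 = -0.0271/0.0149 = -1.82.
p-value = P(Z < -1.818) ≈ 0.0346. With α = 0.02, fail to reject H₀.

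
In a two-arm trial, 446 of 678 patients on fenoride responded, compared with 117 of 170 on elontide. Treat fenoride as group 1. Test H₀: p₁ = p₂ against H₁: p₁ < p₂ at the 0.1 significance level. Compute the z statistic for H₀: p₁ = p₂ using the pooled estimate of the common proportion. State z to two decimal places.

z = -0.75

p̂₁ = 446/678 = 0.6578, p̂₂ = 117/170 = 0.6882.
Pooled p̂ = (446+117)/(678+170) = 563/848 = 0.6639.
SE = √(p̂(1−p̂)(1/n₁+1/n₂)) = √(0.6639·0.3361·0.00735728) = √(0.00164164) = 0.0405.
z = (0.6578 − 0.6882)/0.0405 = -0.0304/0.0405 = -0.75.
p-value = P(Z < -0.751) ≈ 0.2264; since p > α = 0.1, fail to reject H₀.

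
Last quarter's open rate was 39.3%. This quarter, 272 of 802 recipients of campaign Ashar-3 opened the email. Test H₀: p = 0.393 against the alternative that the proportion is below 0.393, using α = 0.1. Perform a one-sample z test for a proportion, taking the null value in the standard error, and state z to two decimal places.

p̂ = 272/802 = 0.33915.
SE = √(p₀(1−p₀)/n) = √(0.23855/802) = 0.01725.
z = (0.33915 − 0.393)/0.01725 = -0.05385/0.01725 = -3.12.
p-value = P(Z < -3.122) ≈ 0.0009, so at α = 0.1 we reject H₀.

z = -3.12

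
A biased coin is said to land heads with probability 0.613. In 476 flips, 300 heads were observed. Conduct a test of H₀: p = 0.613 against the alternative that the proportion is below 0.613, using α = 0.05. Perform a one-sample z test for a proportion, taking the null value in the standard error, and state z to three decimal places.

p̂ = 300/476 ≈ 0.63025.
Standard error under H₀: √(0.613×0.387/476) = 0.02232.
z = (0.63025 − 0.613)/0.02232 = 0.01725/0.02232 = 0.773.
p-value = P(Z < 0.773) ≈ 0.7802; since p > α = 0.05, fail to reject H₀.

z = 0.773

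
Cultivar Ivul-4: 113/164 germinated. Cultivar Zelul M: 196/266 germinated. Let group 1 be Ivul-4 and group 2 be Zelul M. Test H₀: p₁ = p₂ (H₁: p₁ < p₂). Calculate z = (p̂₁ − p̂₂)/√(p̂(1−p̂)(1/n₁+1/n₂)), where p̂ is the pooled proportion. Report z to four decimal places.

p̂₁ = 113/164 = 0.689024, p̂₂ = 196/266 = 0.736842.
Pooled p̂ = (113+196)/(164+266) = 309/430 = 0.718605.
SE = √(p̂(1−p̂)(1/n₁+1/n₂)) = √(0.718605·0.281395·0.00985696) = √(0.0019932) = 0.044645.
z = (0.689024 − 0.736842)/0.044645 = -0.047818/0.044645 = -1.0711.

z = -1.0711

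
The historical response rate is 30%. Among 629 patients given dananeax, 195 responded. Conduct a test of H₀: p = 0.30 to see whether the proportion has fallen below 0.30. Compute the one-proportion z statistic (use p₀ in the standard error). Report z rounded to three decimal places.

z = 0.548

p̂ = 195/629 ≈ 0.31002.
Under H₀, SE = √(0.3·0.7/629) = √(0.000333863) = 0.01827.
z = (0.31002 − 0.3)/0.01827 = 0.01002/0.01827 = 0.548.
p-value = P(Z < 0.548) ≈ 0.7082.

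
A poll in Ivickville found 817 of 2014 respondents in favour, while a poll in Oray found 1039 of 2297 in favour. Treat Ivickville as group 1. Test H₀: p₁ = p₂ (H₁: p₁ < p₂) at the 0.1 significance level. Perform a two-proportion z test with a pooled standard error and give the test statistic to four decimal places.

p̂₁ = 817/2014 ≈ 0.4056604, p̂₂ = 1039/2297 ≈ 0.4523291.
Pooled p̂ = (817+1039)/(2014+2297) = 1856/4311 = 0.4305266.
SE = √(0.245173 × 0.000931875) = 0.0151153.
z = (0.4056604 − 0.4523291)/0.0151153 = -0.0466687/0.0151153 = -3.0875.
p-value = P(Z < -3.088) ≈ 0.0010; since p < α = 0.1, reject H₀.

z = -3.0875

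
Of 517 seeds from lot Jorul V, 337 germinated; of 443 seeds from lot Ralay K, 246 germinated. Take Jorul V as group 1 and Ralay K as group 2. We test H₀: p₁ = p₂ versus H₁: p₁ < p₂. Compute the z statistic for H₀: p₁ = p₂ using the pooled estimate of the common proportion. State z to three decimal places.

p̂₁ = 337/517 ≈ 0.65184, p̂₂ = 246/443 ≈ 0.55530.
Pooled p̂ = (337+246)/(517+443) = 583/960 = 0.60729.
SE = √(p̂(1−p̂)(1/n₁+1/n₂)) = √(0.60729·0.39271·0.00419157) = √(0.000999642) = 0.03162.
z = (0.65184 − 0.55530)/0.03162 = 0.09654/0.03162 = 3.053.
p-value = P(Z < 3.053) ≈ 0.9989.

z = 3.053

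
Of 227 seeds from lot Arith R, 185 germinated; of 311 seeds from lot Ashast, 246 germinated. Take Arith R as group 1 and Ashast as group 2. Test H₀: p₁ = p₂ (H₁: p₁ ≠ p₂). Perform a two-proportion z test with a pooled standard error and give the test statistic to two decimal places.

p̂₁ = 185/227 = 0.8150, p̂₂ = 246/311 = 0.7910.
Pooled p̂ = (185+246)/(227+311) = 431/538 = 0.8011.
SE = √(p̂(1−p̂)(1/n₁+1/n₂)) = √(0.8011·0.1989·0.00762072) = √(0.00121421) = 0.0348.
z = (0.8150 − 0.7910)/0.0348 = 0.0240/0.0348 = 0.69.

z = 0.69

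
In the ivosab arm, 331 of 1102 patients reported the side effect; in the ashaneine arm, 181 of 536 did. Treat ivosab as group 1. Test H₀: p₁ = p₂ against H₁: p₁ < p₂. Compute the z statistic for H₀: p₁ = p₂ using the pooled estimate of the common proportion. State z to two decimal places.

z = -1.53

p̂₁ = 331/1102 = 0.3004, p̂₂ = 181/536 = 0.3377.
Pooled p̂ = (331+181)/(1102+536) = 512/1638 = 0.3126.
SE = √(0.214872 × 0.00277311) = 0.0244.
z = (0.3004 − 0.3377)/0.0244 = -0.0373/0.0244 = -1.53.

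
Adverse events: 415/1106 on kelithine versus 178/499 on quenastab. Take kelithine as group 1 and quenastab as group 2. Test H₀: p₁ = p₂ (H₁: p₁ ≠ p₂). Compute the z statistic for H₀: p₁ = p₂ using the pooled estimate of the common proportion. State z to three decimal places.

z = 0.711

p̂₁ = 415/1106 ≈ 0.37523, p̂₂ = 178/499 ≈ 0.35671.
Pooled p̂ = (415+178)/(1106+499) = 593/1605 = 0.36947.
SE = √(p̂(1−p̂)(1/n₁+1/n₂)) = √(0.36947·0.63053·0.00290817) = √(0.000677493) = 0.02603.
z = (0.37523 − 0.35671)/0.02603 = 0.01852/0.02603 = 0.711.
Two-sided p-value ≈ 2·Φ(−0.711) = 0.4769.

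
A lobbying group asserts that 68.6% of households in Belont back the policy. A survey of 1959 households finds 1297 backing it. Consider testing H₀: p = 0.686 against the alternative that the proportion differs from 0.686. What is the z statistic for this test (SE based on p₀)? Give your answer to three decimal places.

p̂ = 1297/1959 ≈ 0.662072.
Under H₀, SE = √(0.686·0.314/1959) = √(0.000109956) = 0.010486.
z = (0.662072 − 0.686)/0.010486 = -0.023928/0.010486 = -2.282.
Two-sided p-value ≈ 2·Φ(−2.282) = 0.0225.

z = -2.282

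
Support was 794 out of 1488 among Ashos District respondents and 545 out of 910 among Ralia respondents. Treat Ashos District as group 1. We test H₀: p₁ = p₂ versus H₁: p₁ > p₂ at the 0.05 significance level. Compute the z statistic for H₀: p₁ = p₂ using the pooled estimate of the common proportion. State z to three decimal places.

z = -3.125

p̂₁ = 794/1488 = 0.533602, p̂₂ = 545/910 = 0.598901.
Pooled p̂ = (794+545)/(1488+910) = 1339/2398 = 0.558382.
SE = √(p̂(1−p̂)(1/n₁+1/n₂)) = √(0.558382·0.441618·0.00177094) = √(0.0004367) = 0.020897.
z = (0.533602 − 0.598901)/0.020897 = -0.065299/0.020897 = -3.125.
p-value = P(Z > -3.125) ≈ 0.9991. With α = 0.05, fail to reject H₀.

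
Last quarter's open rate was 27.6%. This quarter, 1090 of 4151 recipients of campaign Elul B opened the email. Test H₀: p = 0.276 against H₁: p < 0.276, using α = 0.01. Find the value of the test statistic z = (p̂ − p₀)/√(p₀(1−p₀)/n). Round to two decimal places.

p̂ = 1090/4151 = 0.26259.
SE = √(p₀(1−p₀)/n) = √(0.19982/4151) = 0.00694.
z = (0.26259 − 0.276)/0.00694 = -0.01341/0.00694 = -1.93.
p-value = P(Z < -1.933) ≈ 0.0266, so at α = 0.01 we fail to reject H₀.

z = -1.93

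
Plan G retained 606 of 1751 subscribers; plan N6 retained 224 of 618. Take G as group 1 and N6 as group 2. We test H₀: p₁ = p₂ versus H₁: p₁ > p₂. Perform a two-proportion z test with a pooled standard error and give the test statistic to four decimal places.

z = -0.7334

p̂₁ = 606/1751 ≈ 0.346088, p̂₂ = 224/618 ≈ 0.362460.
Pooled p̂ = (606+224)/(1751+618) = 830/2369 = 0.350359.
SE = √(p̂(1−p̂)(1/n₁+1/n₂)) = √(0.350359·0.649641·0.00218923) = √(0.000498284) = 0.022322.
z = (0.346088 − 0.362460)/0.022322 = -0.016372/0.022322 = -0.7334.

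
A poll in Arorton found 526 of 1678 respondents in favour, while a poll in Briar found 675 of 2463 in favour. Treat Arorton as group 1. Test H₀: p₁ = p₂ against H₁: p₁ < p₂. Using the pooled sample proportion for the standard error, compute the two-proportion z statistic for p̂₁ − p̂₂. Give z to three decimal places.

z = 2.744

p̂₁ = 526/1678 = 0.31347, p̂₂ = 675/2463 = 0.27406.
Pooled p̂ = (526+675)/(1678+2463) = 1201/4141 = 0.29003.
SE = √(0.205911 × 0.00100196) = 0.01436.
z = (0.31347 − 0.27406)/0.01436 = 0.03941/0.01436 = 2.744.
p-value = P(Z < 2.744) ≈ 0.9970.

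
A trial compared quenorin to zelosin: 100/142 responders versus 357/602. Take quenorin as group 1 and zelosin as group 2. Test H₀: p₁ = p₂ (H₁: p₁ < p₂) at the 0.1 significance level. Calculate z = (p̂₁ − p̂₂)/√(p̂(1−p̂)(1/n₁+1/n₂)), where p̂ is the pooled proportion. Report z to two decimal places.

p̂₁ = 100/142 = 0.7042, p̂₂ = 357/602 = 0.5930.
Pooled p̂ = (100+357)/(142+602) = 457/744 = 0.6142.
SE = √(p̂(1−p̂)(1/n₁+1/n₂)) = √(0.6142·0.3858·0.00870338) = √(0.00206225) = 0.0454.
z = (0.7042 − 0.5930)/0.0454 = 0.1112/0.0454 = 2.45.
p-value = P(Z < 2.449) ≈ 0.9928, so at α = 0.1 we fail to reject H₀.

z = 2.45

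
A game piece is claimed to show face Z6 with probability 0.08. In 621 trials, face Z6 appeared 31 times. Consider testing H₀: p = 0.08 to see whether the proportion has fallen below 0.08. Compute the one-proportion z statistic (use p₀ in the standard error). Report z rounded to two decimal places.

p̂ = 31/621 ≈ 0.0499.
SE = √(p₀(1−p₀)/n) = √(0.0736/621) = 0.0109.
z = (0.0499 − 0.08)/0.0109 = -0.0301/0.0109 = -2.76.

z = -2.76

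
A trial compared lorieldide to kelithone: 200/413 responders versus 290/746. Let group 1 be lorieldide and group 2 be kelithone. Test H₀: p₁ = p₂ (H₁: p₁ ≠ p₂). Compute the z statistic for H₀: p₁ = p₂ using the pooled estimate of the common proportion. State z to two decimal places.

p̂₁ = 200/413 ≈ 0.48426, p̂₂ = 290/746 ≈ 0.38874.
Pooled p̂ = (200+290)/(413+746) = 490/1159 = 0.42278.
SE = √(p̂(1−p̂)(1/n₁+1/n₂)) = √(0.42278·0.57722·0.00376179) = √(0.000918015) = 0.03030.
z = (0.48426 − 0.38874)/0.03030 = 0.09552/0.03030 = 3.15.
Two-sided p-value ≈ 2·Φ(−3.153) = 0.0016.

z = 3.15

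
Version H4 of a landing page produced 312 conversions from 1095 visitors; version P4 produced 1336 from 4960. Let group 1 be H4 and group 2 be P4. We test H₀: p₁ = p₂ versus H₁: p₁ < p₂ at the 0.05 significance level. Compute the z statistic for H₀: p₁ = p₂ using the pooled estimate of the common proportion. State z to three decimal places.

p̂₁ = 312/1095 = 0.28493, p̂₂ = 1336/4960 = 0.26935.
Pooled p̂ = (312+1336)/(1095+4960) = 1648/6055 = 0.27217.
SE = √(0.198094 × 0.00111485) = 0.01486.
z = (0.28493 − 0.26935)/0.01486 = 0.01558/0.01486 = 1.048.
p-value = P(Z < 1.048) ≈ 0.8527; since p > α = 0.05, fail to reject H₀.

z = 1.048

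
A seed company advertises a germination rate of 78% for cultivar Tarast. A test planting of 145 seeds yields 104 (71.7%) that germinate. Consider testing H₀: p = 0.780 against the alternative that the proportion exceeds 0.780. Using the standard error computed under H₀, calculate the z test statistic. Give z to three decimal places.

p̂ = 104/145 ≈ 0.71724.
Standard error under H₀: √(0.78×0.22/145) = 0.03440.
z = (0.71724 − 0.78)/0.03440 = -0.06276/0.03440 = -1.824.

z = -1.824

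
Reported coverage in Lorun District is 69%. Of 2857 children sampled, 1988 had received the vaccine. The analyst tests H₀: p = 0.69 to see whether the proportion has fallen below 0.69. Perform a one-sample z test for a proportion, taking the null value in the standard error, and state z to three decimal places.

z = 0.674

p̂ = 1988/2857 ≈ 0.69583.
Standard error under H₀: √(0.69×0.31/2857) = 0.00865.
z = (0.69583 − 0.69)/0.00865 = 0.00583/0.00865 = 0.674.
p-value = P(Z < 0.674) ≈ 0.7500.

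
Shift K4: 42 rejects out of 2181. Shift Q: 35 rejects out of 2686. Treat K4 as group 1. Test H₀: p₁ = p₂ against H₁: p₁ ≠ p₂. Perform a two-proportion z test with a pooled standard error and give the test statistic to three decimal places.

z = 1.731

p̂₁ = 42/2181 ≈ 0.01926, p̂₂ = 35/2686 ≈ 0.01303.
Pooled p̂ = (42+35)/(2181+2686) = 77/4867 = 0.01582.
SE = √(p̂(1−p̂)(1/n₁+1/n₂)) = √(0.01582·0.98418·0.000830806) = √(1.29361e-05) = 0.00360.
z = (0.01926 − 0.01303)/0.00360 = 0.00623/0.00360 = 1.731.
Two-sided p-value ≈ 2·Φ(−1.731) = 0.0834.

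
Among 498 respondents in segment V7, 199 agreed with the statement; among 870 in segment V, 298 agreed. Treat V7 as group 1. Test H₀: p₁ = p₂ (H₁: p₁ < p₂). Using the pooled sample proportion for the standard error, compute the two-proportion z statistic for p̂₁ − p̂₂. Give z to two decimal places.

z = 2.11

p̂₁ = 199/498 ≈ 0.3996, p̂₂ = 298/870 ≈ 0.3425.
Pooled p̂ = (199+298)/(498+870) = 497/1368 = 0.3633.
SE = √(0.231314 × 0.00315746) = 0.0270.
z = (0.3996 − 0.3425)/0.0270 = 0.0571/0.0270 = 2.11.
p-value = P(Z < 2.112) ≈ 0.9826.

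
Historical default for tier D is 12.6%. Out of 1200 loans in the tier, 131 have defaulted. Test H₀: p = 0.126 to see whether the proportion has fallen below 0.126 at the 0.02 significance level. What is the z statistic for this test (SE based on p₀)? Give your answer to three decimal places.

z = -1.757

p̂ = 131/1200 ≈ 0.10917.
Under H₀, SE = √(0.126·0.874/1200) = √(9.177e-05) = 0.00958.
z = (0.10917 − 0.126)/0.00958 = -0.01683/0.00958 = -1.757.
p-value = P(Z < -1.757) ≈ 0.0394; since p > α = 0.02, fail to reject H₀.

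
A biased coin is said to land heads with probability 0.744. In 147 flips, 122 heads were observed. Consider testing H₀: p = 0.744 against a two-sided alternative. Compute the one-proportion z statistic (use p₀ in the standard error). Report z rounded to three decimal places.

p̂ = 122/147 ≈ 0.82993.
Under H₀, SE = √(0.744·0.256/147) = √(0.00129567) = 0.03600.
z = (0.82993 − 0.744)/0.03600 = 0.08593/0.03600 = 2.387.
p-value = 2·P(Z > 2.387) ≈ 0.0170.

z = 2.387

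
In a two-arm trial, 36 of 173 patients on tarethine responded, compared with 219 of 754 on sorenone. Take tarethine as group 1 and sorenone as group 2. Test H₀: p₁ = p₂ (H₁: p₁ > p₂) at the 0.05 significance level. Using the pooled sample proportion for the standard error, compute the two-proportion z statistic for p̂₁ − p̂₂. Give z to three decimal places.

z = -2.188

p̂₁ = 36/173 ≈ 0.20809, p̂₂ = 219/754 ≈ 0.29045.
Pooled p̂ = (36+219)/(173+754) = 255/927 = 0.27508.
SE = √(p̂(1−p̂)(1/n₁+1/n₂)) = √(0.27508·0.72492·0.00710661) = √(0.00141714) = 0.03764.
z = (0.20809 − 0.29045)/0.03764 = -0.08236/0.03764 = -2.188.
p-value = P(Z > -2.188) ≈ 0.9857. With α = 0.05, fail to reject H₀.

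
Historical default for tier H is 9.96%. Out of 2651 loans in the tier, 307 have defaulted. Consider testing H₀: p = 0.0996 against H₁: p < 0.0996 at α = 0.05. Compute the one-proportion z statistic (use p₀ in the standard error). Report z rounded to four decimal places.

p̂ = 307/2651 ≈ 0.11580536.
SE = √(p₀(1−p₀)/n) = √(0.08968/2651) = 0.00581624.
z = (0.11580536 − 0.0996)/0.00581624 = 0.01620536/0.00581624 = 2.7862.
p-value = P(Z < 2.786) ≈ 0.9973. With α = 0.05, fail to reject H₀.

z = 2.7862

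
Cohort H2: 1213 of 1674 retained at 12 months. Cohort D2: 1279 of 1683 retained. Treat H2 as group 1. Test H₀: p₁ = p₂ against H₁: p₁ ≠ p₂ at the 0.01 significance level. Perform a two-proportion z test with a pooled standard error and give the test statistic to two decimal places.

z = -2.34

p̂₁ = 1213/1674 = 0.7246, p̂₂ = 1279/1683 = 0.7600.
Pooled p̂ = (1213+1279)/(1674+1683) = 2492/3357 = 0.7423.
SE = √(0.191276 × 0.00119155) = 0.0151.
z = (0.7246 − 0.7600)/0.0151 = -0.0354/0.0151 = -2.34.
Two-sided p-value ≈ 2·Φ(−2.341) = 0.0192; since p > α = 0.01, fail to reject H₀.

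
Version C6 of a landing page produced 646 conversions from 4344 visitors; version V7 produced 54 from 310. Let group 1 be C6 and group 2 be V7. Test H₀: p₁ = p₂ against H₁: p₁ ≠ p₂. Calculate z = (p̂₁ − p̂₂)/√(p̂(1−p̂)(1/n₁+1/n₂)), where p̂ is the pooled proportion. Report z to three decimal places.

z = -1.213

p̂₁ = 646/4344 ≈ 0.14871, p̂₂ = 54/310 ≈ 0.17419.
Pooled p̂ = (646+54)/(4344+310) = 700/4654 = 0.15041.
SE = √(p̂(1−p̂)(1/n₁+1/n₂)) = √(0.15041·0.84959·0.00345601) = √(0.000441628) = 0.02101.
z = (0.14871 − 0.17419)/0.02101 = -0.02548/0.02101 = -1.213.
p-value = 2·P(Z > 1.213) ≈ 0.2253.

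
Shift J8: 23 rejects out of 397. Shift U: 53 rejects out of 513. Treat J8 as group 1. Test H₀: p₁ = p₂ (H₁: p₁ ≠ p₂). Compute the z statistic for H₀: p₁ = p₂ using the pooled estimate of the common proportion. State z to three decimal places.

p̂₁ = 23/397 = 0.05793, p̂₂ = 53/513 = 0.10331.
Pooled p̂ = (23+53)/(397+513) = 76/910 = 0.08352.
SE = √(0.0765415 × 0.00446821) = 0.01849.
z = (0.05793 − 0.10331)/0.01849 = -0.04538/0.01849 = -2.454.

z = -2.454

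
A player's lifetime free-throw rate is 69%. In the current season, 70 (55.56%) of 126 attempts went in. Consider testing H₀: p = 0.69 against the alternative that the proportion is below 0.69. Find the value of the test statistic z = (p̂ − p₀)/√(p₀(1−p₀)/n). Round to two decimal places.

z = -3.26

p̂ = 70/126 = 0.5556.
SE = √(p₀(1−p₀)/n) = √(0.2139/126) = 0.0412.
z = (0.5556 − 0.69)/0.0412 = -0.1344/0.0412 = -3.26.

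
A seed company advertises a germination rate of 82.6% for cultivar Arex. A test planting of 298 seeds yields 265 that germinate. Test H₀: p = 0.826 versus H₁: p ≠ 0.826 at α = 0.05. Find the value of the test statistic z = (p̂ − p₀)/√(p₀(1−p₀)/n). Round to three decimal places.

z = 2.881

p̂ = 265/298 ≈ 0.88926.
Under H₀, SE = √(0.826·0.174/298) = √(0.000482295) = 0.02196.
z = (0.88926 − 0.826)/0.02196 = 0.06326/0.02196 = 2.881.
p-value = 2·P(Z > 2.881) ≈ 0.0040. With α = 0.05, reject H₀.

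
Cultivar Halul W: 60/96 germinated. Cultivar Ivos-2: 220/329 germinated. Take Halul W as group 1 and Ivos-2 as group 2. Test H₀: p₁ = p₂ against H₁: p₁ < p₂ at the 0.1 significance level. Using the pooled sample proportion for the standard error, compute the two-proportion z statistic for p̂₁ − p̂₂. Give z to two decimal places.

p̂₁ = 60/96 ≈ 0.6250, p̂₂ = 220/329 ≈ 0.6687.
Pooled p̂ = (60+220)/(96+329) = 280/425 = 0.6588.
SE = √(p̂(1−p̂)(1/n₁+1/n₂)) = √(0.6588·0.3412·0.0134562) = √(0.00302461) = 0.0550.
z = (0.6250 − 0.6687)/0.0550 = -0.0437/0.0550 = -0.79.
p-value = P(Z < -0.794) ≈ 0.2135; since p > α = 0.1, fail to reject H₀.

z = -0.79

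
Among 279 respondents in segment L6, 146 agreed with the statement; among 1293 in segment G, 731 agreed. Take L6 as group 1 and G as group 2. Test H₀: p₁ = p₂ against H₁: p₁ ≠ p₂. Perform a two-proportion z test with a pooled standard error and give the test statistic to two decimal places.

p̂₁ = 146/279 ≈ 0.5233, p̂₂ = 731/1293 ≈ 0.5654.
Pooled p̂ = (146+731)/(279+1293) = 877/1572 = 0.5579.
SE = √(p̂(1−p̂)(1/n₁+1/n₂)) = √(0.5579·0.4421·0.00435762) = √(0.0010748) = 0.0328.
z = (0.5233 − 0.5654)/0.0328 = -0.0421/0.0328 = -1.28.

z = -1.28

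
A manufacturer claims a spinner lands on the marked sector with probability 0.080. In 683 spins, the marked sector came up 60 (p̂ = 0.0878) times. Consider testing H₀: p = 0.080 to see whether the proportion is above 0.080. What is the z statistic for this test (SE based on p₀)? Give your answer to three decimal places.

z = 0.756

p̂ = 60/683 = 0.08785.
Under H₀, SE = √(0.08·0.92/683) = √(0.00010776) = 0.01038.
z = (0.08785 − 0.08)/0.01038 = 0.00785/0.01038 = 0.756.
p-value = P(Z > 0.756) ≈ 0.2248.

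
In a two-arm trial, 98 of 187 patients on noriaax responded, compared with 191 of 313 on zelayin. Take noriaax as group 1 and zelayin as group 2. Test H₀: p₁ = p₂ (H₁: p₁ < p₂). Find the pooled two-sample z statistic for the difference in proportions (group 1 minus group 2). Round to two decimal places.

p̂₁ = 98/187 ≈ 0.5241, p̂₂ = 191/313 ≈ 0.6102.
Pooled p̂ = (98+191)/(187+313) = 289/500 = 0.5780.
SE = √(p̂(1−p̂)(1/n₁+1/n₂)) = √(0.5780·0.4220·0.00854248) = √(0.00208365) = 0.0456.
z = (0.5241 − 0.6102)/0.0456 = -0.0861/0.0456 = -1.89.

z = -1.89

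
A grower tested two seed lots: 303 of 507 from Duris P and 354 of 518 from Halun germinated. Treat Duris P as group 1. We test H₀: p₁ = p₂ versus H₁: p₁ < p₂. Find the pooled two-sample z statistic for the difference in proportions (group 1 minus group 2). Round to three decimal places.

p̂₁ = 303/507 = 0.59763, p̂₂ = 354/518 = 0.68340.
Pooled p̂ = (303+354)/(507+518) = 657/1025 = 0.64098.
SE = √(p̂(1−p̂)(1/n₁+1/n₂)) = √(0.64098·0.35902·0.00390289) = √(0.000898156) = 0.02997.
z = (0.59763 − 0.68340)/0.02997 = -0.08577/0.02997 = -2.862.
p-value = P(Z < -2.862) ≈ 0.0021.

z = -2.862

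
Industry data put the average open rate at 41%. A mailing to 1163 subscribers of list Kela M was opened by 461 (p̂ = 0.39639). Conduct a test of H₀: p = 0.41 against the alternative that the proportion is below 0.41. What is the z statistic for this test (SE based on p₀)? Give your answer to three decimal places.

z = -0.944

p̂ = 461/1163 ≈ 0.39639.
Under H₀, SE = √(0.41·0.59/1163) = √(0.000207997) = 0.01442.
z = (0.39639 − 0.41)/0.01442 = -0.01361/0.01442 = -0.944.
p-value = P(Z < -0.944) ≈ 0.1726.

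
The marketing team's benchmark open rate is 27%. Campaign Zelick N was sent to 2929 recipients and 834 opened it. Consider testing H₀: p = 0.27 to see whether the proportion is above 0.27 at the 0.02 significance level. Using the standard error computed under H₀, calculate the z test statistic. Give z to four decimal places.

p̂ = 834/2929 = 0.2847388.
SE = √(p₀(1−p₀)/n) = √(0.1971/2929) = 0.0082032.
z = (0.2847388 − 0.27)/0.0082032 = 0.0147388/0.0082032 = 1.7967.
p-value = P(Z > 1.797) ≈ 0.0362, so at α = 0.02 we fail to reject H₀.

z = 1.7967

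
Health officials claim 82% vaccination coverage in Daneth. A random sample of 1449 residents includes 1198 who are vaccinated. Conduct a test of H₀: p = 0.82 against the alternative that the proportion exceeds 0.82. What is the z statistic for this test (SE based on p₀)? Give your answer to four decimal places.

z = 0.6715

p̂ = 1198/1449 ≈ 0.826777.
SE = √(p₀(1−p₀)/n) = √(0.1476/1449) = 0.010093.
z = (0.826777 − 0.82)/0.010093 = 0.006777/0.010093 = 0.6715.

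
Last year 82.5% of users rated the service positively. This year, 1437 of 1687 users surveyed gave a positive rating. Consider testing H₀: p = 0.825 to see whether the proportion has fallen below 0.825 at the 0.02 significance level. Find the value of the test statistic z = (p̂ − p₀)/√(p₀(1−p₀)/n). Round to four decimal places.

z = 2.8978

p̂ = 1437/1687 ≈ 0.851808.
Under H₀, SE = √(0.825·0.175/1687) = √(8.55809e-05) = 0.009251.
z = (0.851808 − 0.825)/0.009251 = 0.026808/0.009251 = 2.8978.
p-value = P(Z < 2.898) ≈ 0.9981, so at α = 0.02 we fail to reject H₀.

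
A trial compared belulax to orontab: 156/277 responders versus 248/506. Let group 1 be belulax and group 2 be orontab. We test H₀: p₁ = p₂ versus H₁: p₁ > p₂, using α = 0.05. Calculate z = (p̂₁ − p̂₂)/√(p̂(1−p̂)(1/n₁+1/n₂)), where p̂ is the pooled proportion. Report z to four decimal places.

p̂₁ = 156/277 ≈ 0.563177, p̂₂ = 248/506 ≈ 0.490119.
Pooled p̂ = (156+248)/(277+506) = 404/783 = 0.515964.
SE = √(p̂(1−p̂)(1/n₁+1/n₂)) = √(0.515964·0.484036·0.00558639) = √(0.00139517) = 0.037352.
z = (0.563177 − 0.490119)/0.037352 = 0.073058/0.037352 = 1.9559.
p-value = P(Z > 1.956) ≈ 0.0252. With α = 0.05, reject H₀.

z = 1.9559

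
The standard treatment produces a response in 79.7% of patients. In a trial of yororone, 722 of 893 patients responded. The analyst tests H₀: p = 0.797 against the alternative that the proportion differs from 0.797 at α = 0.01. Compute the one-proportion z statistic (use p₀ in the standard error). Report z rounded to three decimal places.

p̂ = 722/893 ≈ 0.80851.
SE = √(p₀(1−p₀)/n) = √(0.16179/893) = 0.01346.
z = (0.80851 − 0.797)/0.01346 = 0.01151/0.01346 = 0.855.
Two-sided p-value ≈ 2·Φ(−0.855) = 0.3925, so at α = 0.01 we fail to reject H₀.

z = 0.855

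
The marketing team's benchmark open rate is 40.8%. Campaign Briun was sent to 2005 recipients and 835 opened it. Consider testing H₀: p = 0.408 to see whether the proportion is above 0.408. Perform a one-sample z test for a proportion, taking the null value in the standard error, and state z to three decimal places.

p̂ = 835/2005 ≈ 0.416459.
Under H₀, SE = √(0.408·0.592/2005) = √(0.000120467) = 0.010976.
z = (0.416459 − 0.408)/0.010976 = 0.008459/0.010976 = 0.771.

z = 0.771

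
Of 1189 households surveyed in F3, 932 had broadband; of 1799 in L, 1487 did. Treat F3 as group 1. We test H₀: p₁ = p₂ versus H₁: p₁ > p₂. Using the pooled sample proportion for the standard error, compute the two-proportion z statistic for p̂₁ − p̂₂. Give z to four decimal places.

p̂₁ = 932/1189 = 0.7838520, p̂₂ = 1487/1799 = 0.8265703.
Pooled p̂ = (932+1487)/(1189+1799) = 2419/2988 = 0.8095716.
SE = √(p̂(1−p̂)(1/n₁+1/n₂)) = √(0.8095716·0.1904284·0.00139691) = √(0.000215355) = 0.0146750.
z = (0.7838520 − 0.8265703)/0.0146750 = -0.0427183/0.0146750 = -2.9110.
p-value = P(Z > -2.911) ≈ 0.9982.

z = -2.9110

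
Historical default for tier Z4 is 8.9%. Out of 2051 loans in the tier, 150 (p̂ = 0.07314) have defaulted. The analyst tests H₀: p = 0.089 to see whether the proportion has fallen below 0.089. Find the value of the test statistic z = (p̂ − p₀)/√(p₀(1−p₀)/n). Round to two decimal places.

z = -2.52

p̂ = 150/2051 = 0.0731.
Standard error under H₀: √(0.089×0.911/2051) = 0.0063.
z = (0.0731 − 0.089)/0.0063 = -0.0159/0.0063 = -2.52.
p-value = P(Z < -2.523) ≈ 0.0058.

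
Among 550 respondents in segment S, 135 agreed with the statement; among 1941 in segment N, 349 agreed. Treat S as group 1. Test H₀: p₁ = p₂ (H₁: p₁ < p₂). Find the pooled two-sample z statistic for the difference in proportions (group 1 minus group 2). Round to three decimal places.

z = 3.435

p̂₁ = 135/550 = 0.24545, p̂₂ = 349/1941 = 0.17980.
Pooled p̂ = (135+349)/(550+1941) = 484/2491 = 0.19430.
SE = √(p̂(1−p̂)(1/n₁+1/n₂)) = √(0.19430·0.80570·0.00233338) = √(0.000365284) = 0.01911.
z = (0.24545 − 0.17980)/0.01911 = 0.06565/0.01911 = 3.435.
p-value = P(Z < 3.435) ≈ 0.9997.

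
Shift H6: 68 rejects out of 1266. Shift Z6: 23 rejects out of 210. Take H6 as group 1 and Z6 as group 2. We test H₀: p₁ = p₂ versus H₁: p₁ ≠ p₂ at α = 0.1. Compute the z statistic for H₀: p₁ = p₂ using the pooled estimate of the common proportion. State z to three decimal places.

z = -3.114

p̂₁ = 68/1266 = 0.05371, p̂₂ = 23/210 = 0.10952.
Pooled p̂ = (68+23)/(1266+210) = 91/1476 = 0.06165.
SE = √(p̂(1−p̂)(1/n₁+1/n₂)) = √(0.06165·0.93835·0.00555179) = √(0.000321182) = 0.01792.
z = (0.05371 − 0.10952)/0.01792 = -0.05581/0.01792 = -3.114.
Two-sided p-value ≈ 2·Φ(−3.114) = 0.0018. With α = 0.1, reject H₀.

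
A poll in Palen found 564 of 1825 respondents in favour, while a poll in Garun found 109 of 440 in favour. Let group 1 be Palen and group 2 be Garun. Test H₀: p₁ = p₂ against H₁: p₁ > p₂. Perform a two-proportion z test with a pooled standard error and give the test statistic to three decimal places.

z = 2.526

p̂₁ = 564/1825 = 0.30904, p̂₂ = 109/440 = 0.24773.
Pooled p̂ = (564+109)/(1825+440) = 673/2265 = 0.29713.
SE = √(p̂(1−p̂)(1/n₁+1/n₂)) = √(0.29713·0.70287·0.00282067) = √(0.00058908) = 0.02427.
z = (0.30904 − 0.24773)/0.02427 = 0.06131/0.02427 = 2.526.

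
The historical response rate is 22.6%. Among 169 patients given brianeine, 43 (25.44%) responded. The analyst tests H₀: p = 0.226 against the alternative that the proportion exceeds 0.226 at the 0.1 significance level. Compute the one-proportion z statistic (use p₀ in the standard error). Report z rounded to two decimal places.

z = 0.88

p̂ = 43/169 ≈ 0.2544.
Standard error under H₀: √(0.226×0.774/169) = 0.0322.
z = (0.2544 − 0.226)/0.0322 = 0.0284/0.0322 = 0.88.
p-value = P(Z > 0.884) ≈ 0.1884. With α = 0.1, fail to reject H₀.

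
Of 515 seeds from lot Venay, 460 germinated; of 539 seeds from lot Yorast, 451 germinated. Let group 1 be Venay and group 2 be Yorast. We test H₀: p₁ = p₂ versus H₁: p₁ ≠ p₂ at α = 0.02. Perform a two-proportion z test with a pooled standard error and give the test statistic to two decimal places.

p̂₁ = 460/515 ≈ 0.8932, p̂₂ = 451/539 ≈ 0.8367.
Pooled p̂ = (460+451)/(515+539) = 911/1054 = 0.8643.
SE = √(p̂(1−p̂)(1/n₁+1/n₂)) = √(0.8643·0.1357·0.00379704) = √(0.000445264) = 0.0211.
z = (0.8932 − 0.8367)/0.0211 = 0.0565/0.0211 = 2.68.
p-value = 2·P(Z > 2.676) ≈ 0.0074, so at α = 0.02 we reject H₀.

z = 2.68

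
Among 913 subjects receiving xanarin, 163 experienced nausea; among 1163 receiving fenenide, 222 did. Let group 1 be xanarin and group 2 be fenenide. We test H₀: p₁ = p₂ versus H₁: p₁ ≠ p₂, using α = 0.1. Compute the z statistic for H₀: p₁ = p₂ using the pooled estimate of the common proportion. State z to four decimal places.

z = -0.7188

p̂₁ = 163/913 ≈ 0.178532, p̂₂ = 222/1163 ≈ 0.190886.
Pooled p̂ = (163+222)/(913+1163) = 385/2076 = 0.185453.
SE = √(p̂(1−p̂)(1/n₁+1/n₂)) = √(0.185453·0.814547·0.00195514) = √(0.000295343) = 0.017186.
z = (0.178532 − 0.190886)/0.017186 = -0.012354/0.017186 = -0.7188.
Two-sided p-value ≈ 2·Φ(−0.719) = 0.4723. With α = 0.1, fail to reject H₀.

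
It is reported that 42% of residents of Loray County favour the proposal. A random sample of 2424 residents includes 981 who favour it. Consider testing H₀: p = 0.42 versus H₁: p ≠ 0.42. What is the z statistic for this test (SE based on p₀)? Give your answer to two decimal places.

z = -1.53

p̂ = 981/2424 ≈ 0.4047.
SE = √(p₀(1−p₀)/n) = √(0.2436/2424) = 0.0100.
z = (0.4047 − 0.42)/0.0100 = -0.0153/0.0100 = -1.53.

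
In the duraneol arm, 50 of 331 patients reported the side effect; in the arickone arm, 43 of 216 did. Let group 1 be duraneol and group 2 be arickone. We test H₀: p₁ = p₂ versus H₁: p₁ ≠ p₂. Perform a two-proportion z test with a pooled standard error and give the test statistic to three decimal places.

z = -1.461

p̂₁ = 50/331 = 0.15106, p̂₂ = 43/216 = 0.19907.
Pooled p̂ = (50+43)/(331+216) = 93/547 = 0.17002.
SE = √(p̂(1−p̂)(1/n₁+1/n₂)) = √(0.17002·0.82998·0.00765078) = √(0.00107962) = 0.03286.
z = (0.15106 − 0.19907)/0.03286 = -0.04801/0.03286 = -1.461.
p-value = 2·P(Z > 1.461) ≈ 0.1439.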